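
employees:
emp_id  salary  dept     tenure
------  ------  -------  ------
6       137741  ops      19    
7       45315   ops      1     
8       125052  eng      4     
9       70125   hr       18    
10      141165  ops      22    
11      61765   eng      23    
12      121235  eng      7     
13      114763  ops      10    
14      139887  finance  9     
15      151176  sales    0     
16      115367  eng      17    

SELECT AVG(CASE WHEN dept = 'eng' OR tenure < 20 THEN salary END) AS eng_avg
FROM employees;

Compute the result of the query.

emp_id=6: ✓ → 137741
emp_id=7: ✓ → 45315
emp_id=8: ✓ → 125052
emp_id=9: ✓ → 70125
emp_id=10: ✗
emp_id=11: ✓ → 61765
emp_id=12: ✓ → 121235
emp_id=13: ✓ → 114763
emp_id=14: ✓ → 139887
emp_id=15: ✓ → 151176
emp_id=16: ✓ → 115367
eng_avg = (137741 + 45315 + 125052 + 70125 + 61765 + 121235 + 114763 + 139887 + 151176 + 115367) / 10 = 108242.6

108242.6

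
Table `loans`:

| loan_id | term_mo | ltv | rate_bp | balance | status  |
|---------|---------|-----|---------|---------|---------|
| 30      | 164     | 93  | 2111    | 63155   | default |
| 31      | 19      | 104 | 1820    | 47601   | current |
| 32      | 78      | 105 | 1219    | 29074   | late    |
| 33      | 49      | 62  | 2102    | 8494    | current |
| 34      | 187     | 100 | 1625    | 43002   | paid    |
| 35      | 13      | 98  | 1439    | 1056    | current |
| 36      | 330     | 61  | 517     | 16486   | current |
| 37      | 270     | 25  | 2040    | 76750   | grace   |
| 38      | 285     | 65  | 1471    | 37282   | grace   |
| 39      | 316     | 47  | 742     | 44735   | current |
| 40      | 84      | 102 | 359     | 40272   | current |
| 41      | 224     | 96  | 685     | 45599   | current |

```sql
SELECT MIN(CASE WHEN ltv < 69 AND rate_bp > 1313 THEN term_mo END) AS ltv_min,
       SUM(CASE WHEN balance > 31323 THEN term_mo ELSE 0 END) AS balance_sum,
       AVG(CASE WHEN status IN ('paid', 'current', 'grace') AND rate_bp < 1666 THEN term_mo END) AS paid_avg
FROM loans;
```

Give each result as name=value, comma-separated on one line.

ltv_min=49, balance_sum=1549, paid_avg=205.5714285714

[ltv_min: ltv < 69 AND rate_bp > 1313]
loan_id=30: ✗
loan_id=31: ✗
loan_id=32: ✗
loan_id=33: ✓ → 49
loan_id=34: ✗
loan_id=35: ✗
loan_id=36: ✗
loan_id=37: ✓ → 270
loan_id=38: ✓ → 285
loan_id=39: ✗
loan_id=40: ✗
loan_id=41: ✗
ltv_min = MIN(49, 270, 285) = 49
—
[balance_sum: balance > 31323]
loan_id=30: ✓ → 164
loan_id=31: ✓ → 19
loan_id=32: ✗
loan_id=33: ✗
loan_id=34: ✓ → 187
loan_id=35: ✗
loan_id=36: ✗
loan_id=37: ✓ → 270
loan_id=38: ✓ → 285
loan_id=39: ✓ → 316
loan_id=40: ✓ → 84
loan_id=41: ✓ → 224
balance_sum = 164 + 19 + 187 + 270 + 285 + 316 + 84 + 224 = 1549
—
[paid_avg: status IN ('paid', 'current', 'grace') AND rate_bp < 1666]
loan_id=30: ✗
loan_id=31: ✗
loan_id=32: ✗
loan_id=33: ✗
loan_id=34: ✓ → 187
loan_id=35: ✓ → 13
loan_id=36: ✓ → 330
loan_id=37: ✗
loan_id=38: ✓ → 285
loan_id=39: ✓ → 316
loan_id=40: ✓ → 84
loan_id=41: ✓ → 224
paid_avg = (187 + 13 + 330 + 285 + 316 + 84 + 224) / 7 = 205.5714285714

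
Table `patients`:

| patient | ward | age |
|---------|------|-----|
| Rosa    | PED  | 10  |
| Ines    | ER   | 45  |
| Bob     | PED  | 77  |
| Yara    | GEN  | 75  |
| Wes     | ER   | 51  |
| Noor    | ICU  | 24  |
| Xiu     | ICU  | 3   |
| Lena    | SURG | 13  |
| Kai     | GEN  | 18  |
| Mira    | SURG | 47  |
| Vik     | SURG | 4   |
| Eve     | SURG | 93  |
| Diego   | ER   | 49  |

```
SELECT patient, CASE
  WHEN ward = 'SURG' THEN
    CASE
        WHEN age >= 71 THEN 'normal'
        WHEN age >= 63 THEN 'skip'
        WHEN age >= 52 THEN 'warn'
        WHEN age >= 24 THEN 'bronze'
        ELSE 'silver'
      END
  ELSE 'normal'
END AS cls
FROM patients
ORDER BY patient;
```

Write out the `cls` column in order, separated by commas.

normal, normal, normal, normal, normal, silver, bronze, normal, normal, silver, normal, normal, normal

patient=Bob: ward='PED' → outer ELSE → normal
patient=Diego: ward='ER' → outer ELSE → normal
patient=Eve: ward='SURG' → inner[age >= 71] → normal
patient=Ines: ward='ER' → outer ELSE → normal
patient=Kai: ward='GEN' → outer ELSE → normal
patient=Lena: ward='SURG' → inner[ELSE] → silver
patient=Mira: ward='SURG' → inner[age >= 24] → bronze
patient=Noor: ward='ICU' → outer ELSE → normal
patient=Rosa: ward='PED' → outer ELSE → normal
patient=Vik: ward='SURG' → inner[ELSE] → silver
patient=Wes: ward='ER' → outer ELSE → normal
patient=Xiu: ward='ICU' → outer ELSE → normal
patient=Yara: ward='GEN' → outer ELSE → normal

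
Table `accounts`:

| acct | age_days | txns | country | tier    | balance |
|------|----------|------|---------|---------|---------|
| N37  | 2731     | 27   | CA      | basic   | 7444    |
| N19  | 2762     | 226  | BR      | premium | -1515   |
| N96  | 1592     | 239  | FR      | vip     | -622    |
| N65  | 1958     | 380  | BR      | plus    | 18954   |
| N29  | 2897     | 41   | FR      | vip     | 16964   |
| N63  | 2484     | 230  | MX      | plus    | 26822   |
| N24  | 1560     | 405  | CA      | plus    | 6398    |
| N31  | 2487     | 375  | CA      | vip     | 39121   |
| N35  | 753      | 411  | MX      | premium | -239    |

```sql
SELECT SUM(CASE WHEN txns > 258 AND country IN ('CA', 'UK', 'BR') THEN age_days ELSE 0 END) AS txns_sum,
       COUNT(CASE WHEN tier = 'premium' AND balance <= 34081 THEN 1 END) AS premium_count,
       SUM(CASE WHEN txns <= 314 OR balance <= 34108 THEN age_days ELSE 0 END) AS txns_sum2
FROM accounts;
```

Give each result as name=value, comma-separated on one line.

[txns_sum: txns > 258 AND country IN ('CA', 'UK', 'BR')]
acct=N37: ✗
acct=N19: ✗
acct=N96: ✗
acct=N65: ✓ → 1958
acct=N29: ✗
acct=N63: ✗
acct=N24: ✓ → 1560
acct=N31: ✓ → 2487
acct=N35: ✗
txns_sum = 1958 + 1560 + 2487 = 6005
—
[premium_count: tier = 'premium' AND balance <= 34081]
acct=N37: ✗
acct=N19: ✓ → 1
acct=N96: ✗
acct=N65: ✗
acct=N29: ✗
acct=N63: ✗
acct=N24: ✗
acct=N31: ✗
acct=N35: ✓ → 1
premium_count = COUNT(1, 1) = 2
—
[txns_sum2: txns <= 314 OR balance <= 34108]
acct=N37: ✓ → 2731
acct=N19: ✓ → 2762
acct=N96: ✓ → 1592
acct=N65: ✓ → 1958
acct=N29: ✓ → 2897
acct=N63: ✓ → 2484
acct=N24: ✓ → 1560
acct=N31: ✗
acct=N35: ✓ → 753
txns_sum2 = 2731 + 2762 + 1592 + 1958 + 2897 + 2484 + 1560 + 753 = 16737

txns_sum=6005, premium_count=2, txns_sum2=16737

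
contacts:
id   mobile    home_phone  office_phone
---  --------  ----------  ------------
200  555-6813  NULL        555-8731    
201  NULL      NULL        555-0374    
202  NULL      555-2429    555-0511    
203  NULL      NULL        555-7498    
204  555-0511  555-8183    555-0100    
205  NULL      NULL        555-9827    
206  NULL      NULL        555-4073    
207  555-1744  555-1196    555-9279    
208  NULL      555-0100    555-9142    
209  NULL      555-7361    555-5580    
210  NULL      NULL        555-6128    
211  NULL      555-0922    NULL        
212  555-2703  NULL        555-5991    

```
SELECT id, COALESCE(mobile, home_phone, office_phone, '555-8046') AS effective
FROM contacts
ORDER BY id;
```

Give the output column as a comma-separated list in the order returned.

555-6813, 555-0374, 555-2429, 555-7498, 555-0511, 555-9827, 555-4073, 555-1744, 555-0100, 555-7361, 555-6128, 555-0922, 555-2703

id=200: mobile=555-6813 → 555-6813
id=201: mobile=NULL, home_phone=NULL, office_phone=555-0374 → 555-0374
id=202: mobile=NULL, home_phone=555-2429 → 555-2429
id=203: mobile=NULL, home_phone=NULL, office_phone=555-7498 → 555-7498
id=204: mobile=555-0511 → 555-0511
id=205: mobile=NULL, home_phone=NULL, office_phone=555-9827 → 555-9827
id=206: mobile=NULL, home_phone=NULL, office_phone=555-4073 → 555-4073
id=207: mobile=555-1744 → 555-1744
id=208: mobile=NULL, home_phone=555-0100 → 555-0100
id=209: mobile=NULL, home_phone=555-7361 → 555-7361
id=210: mobile=NULL, home_phone=NULL, office_phone=555-6128 → 555-6128
id=211: mobile=NULL, home_phone=555-0922 → 555-0922
id=212: mobile=555-2703 → 555-2703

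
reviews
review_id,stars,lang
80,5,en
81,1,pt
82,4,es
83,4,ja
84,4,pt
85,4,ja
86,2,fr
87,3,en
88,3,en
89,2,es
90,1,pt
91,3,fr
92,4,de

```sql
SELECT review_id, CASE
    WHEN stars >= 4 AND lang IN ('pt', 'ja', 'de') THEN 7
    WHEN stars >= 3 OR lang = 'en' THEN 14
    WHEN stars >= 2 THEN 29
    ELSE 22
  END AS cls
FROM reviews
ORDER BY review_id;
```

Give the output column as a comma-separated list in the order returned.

14, 22, 14, 7, 7, 7, 29, 14, 14, 29, 22, 14, 7

review_id=80: stars >= 3 OR lang = 'en' → 14
review_id=81: ELSE → 22
review_id=82: stars >= 3 OR lang = 'en' → 14
review_id=83: stars >= 4 AND lang IN ('pt', 'ja', 'de') → 7
review_id=84: stars >= 4 AND lang IN ('pt', 'ja', 'de') → 7
review_id=85: stars >= 4 AND lang IN ('pt', 'ja', 'de') → 7
review_id=86: stars >= 2 → 29
review_id=87: stars >= 3 OR lang = 'en' → 14
review_id=88: stars >= 3 OR lang = 'en' → 14
review_id=89: stars >= 2 → 29
review_id=90: ELSE → 22
review_id=91: stars >= 3 OR lang = 'en' → 14
review_id=92: stars >= 4 AND lang IN ('pt', 'ja', 'de') → 7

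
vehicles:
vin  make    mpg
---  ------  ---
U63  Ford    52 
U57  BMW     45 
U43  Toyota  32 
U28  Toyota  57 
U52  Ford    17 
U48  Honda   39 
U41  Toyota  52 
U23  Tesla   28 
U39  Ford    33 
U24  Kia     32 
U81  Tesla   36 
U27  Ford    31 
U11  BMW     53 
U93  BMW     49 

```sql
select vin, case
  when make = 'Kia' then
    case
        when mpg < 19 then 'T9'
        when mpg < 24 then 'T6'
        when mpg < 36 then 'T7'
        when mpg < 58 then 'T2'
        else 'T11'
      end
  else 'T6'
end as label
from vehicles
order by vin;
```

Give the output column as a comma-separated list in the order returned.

T6, T6, T7, T6, T6, T6, T6, T6, T6, T6, T6, T6, T6, T6

vin=U11: make='BMW' → outer ELSE → T6
vin=U23: make='Tesla' → outer ELSE → T6
vin=U24: make='Kia' → inner[mpg < 36] → T7
vin=U27: make='Ford' → outer ELSE → T6
vin=U28: make='Toyota' → outer ELSE → T6
vin=U39: make='Ford' → outer ELSE → T6
vin=U41: make='Toyota' → outer ELSE → T6
vin=U43: make='Toyota' → outer ELSE → T6
vin=U48: make='Honda' → outer ELSE → T6
vin=U52: make='Ford' → outer ELSE → T6
vin=U57: make='BMW' → outer ELSE → T6
vin=U63: make='Ford' → outer ELSE → T6
vin=U81: make='Tesla' → outer ELSE → T6
vin=U93: make='BMW' → outer ELSE → T6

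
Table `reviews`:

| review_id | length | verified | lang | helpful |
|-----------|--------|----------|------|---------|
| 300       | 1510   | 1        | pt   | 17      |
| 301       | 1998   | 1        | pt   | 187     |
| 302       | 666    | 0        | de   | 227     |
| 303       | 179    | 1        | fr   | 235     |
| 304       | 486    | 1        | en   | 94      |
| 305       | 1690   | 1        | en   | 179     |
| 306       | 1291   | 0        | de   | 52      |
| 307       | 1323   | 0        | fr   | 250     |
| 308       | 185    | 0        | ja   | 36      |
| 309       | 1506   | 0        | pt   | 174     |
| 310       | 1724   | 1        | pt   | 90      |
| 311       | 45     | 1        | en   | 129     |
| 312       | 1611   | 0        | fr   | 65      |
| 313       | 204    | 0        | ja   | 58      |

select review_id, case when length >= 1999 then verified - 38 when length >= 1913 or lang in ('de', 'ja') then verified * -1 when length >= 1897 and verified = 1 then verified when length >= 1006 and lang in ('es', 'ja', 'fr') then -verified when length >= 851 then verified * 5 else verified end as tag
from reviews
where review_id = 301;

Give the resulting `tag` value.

review_id = 301: length=1998, verified=1, lang=pt, helpful=187.
length >= 1999 → false
length >= 1913 or lang in ('de', 'ja') → true → -1

-1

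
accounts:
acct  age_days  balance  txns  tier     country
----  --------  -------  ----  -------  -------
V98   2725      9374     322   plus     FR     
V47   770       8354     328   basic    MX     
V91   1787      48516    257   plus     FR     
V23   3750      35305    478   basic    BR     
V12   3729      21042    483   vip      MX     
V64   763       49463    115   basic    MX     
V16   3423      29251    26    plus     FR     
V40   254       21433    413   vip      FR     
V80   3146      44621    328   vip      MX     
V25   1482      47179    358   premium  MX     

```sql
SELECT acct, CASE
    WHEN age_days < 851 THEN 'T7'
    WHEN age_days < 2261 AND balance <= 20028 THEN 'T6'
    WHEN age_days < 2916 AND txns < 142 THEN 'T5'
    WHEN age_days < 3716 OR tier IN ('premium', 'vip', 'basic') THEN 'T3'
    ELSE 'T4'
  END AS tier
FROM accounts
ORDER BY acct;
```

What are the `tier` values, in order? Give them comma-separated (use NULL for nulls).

acct=V12: age_days < 3716 OR tier IN ('premium', 'vip', 'basic') → T3
acct=V16: age_days < 3716 OR tier IN ('premium', 'vip', 'basic') → T3
acct=V23: age_days < 3716 OR tier IN ('premium', 'vip', 'basic') → T3
acct=V25: age_days < 3716 OR tier IN ('premium', 'vip', 'basic') → T3
acct=V40: age_days < 851 → T7
acct=V47: age_days < 851 → T7
acct=V64: age_days < 851 → T7
acct=V80: age_days < 3716 OR tier IN ('premium', 'vip', 'basic') → T3
acct=V91: age_days < 3716 OR tier IN ('premium', 'vip', 'basic') → T3
acct=V98: age_days < 3716 OR tier IN ('premium', 'vip', 'basic') → T3

T3, T3, T3, T3, T7, T7, T7, T3, T3, T3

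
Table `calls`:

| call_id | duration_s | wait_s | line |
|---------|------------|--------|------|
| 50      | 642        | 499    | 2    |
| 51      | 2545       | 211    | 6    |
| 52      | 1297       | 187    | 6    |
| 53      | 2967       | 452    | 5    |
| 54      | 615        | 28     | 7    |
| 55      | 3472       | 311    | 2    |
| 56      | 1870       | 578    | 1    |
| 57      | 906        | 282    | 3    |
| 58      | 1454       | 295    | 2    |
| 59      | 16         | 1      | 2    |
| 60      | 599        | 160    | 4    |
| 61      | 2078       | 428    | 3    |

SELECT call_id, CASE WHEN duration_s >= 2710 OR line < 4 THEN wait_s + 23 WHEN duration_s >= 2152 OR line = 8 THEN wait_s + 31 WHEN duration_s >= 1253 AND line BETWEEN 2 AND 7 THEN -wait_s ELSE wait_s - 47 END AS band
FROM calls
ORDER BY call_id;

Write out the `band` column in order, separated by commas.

522, 242, -187, 475, -19, 334, 601, 305, 318, 24, 113, 451

call_id=50: duration_s >= 2710 OR line < 4 → 522
call_id=51: duration_s >= 2152 OR line = 8 → 242
call_id=52: duration_s >= 1253 AND line BETWEEN 2 AND 7 → -187
call_id=53: duration_s >= 2710 OR line < 4 → 475
call_id=54: ELSE → -19
call_id=55: duration_s >= 2710 OR line < 4 → 334
call_id=56: duration_s >= 2710 OR line < 4 → 601
call_id=57: duration_s >= 2710 OR line < 4 → 305
call_id=58: duration_s >= 2710 OR line < 4 → 318
call_id=59: duration_s >= 2710 OR line < 4 → 24
call_id=60: ELSE → 113
call_id=61: duration_s >= 2710 OR line < 4 → 451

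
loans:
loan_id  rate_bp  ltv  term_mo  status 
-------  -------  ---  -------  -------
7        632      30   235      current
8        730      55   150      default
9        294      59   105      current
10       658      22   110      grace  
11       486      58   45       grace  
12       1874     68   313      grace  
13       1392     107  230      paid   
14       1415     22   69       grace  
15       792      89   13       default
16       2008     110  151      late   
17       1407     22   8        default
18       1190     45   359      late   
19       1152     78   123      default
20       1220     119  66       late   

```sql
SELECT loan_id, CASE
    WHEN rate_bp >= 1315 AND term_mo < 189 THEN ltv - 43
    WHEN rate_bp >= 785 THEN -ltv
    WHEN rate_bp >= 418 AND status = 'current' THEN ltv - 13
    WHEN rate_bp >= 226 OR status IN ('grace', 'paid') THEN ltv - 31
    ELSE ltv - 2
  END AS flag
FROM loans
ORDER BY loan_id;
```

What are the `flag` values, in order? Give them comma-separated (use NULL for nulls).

loan_id=7: rate_bp >= 418 AND status = 'current' → 17
loan_id=8: rate_bp >= 226 OR status IN ('grace', 'paid') → 24
loan_id=9: rate_bp >= 226 OR status IN ('grace', 'paid') → 28
loan_id=10: rate_bp >= 226 OR status IN ('grace', 'paid') → -9
loan_id=11: rate_bp >= 226 OR status IN ('grace', 'paid') → 27
loan_id=12: rate_bp >= 785 → -68
loan_id=13: rate_bp >= 785 → -107
loan_id=14: rate_bp >= 1315 AND term_mo < 189 → -21
loan_id=15: rate_bp >= 785 → -89
loan_id=16: rate_bp >= 1315 AND term_mo < 189 → 67
loan_id=17: rate_bp >= 1315 AND term_mo < 189 → -21
loan_id=18: rate_bp >= 785 → -45
loan_id=19: rate_bp >= 785 → -78
loan_id=20: rate_bp >= 785 → -119

17, 24, 28, -9, 27, -68, -107, -21, -89, 67, -21, -45, -78, -119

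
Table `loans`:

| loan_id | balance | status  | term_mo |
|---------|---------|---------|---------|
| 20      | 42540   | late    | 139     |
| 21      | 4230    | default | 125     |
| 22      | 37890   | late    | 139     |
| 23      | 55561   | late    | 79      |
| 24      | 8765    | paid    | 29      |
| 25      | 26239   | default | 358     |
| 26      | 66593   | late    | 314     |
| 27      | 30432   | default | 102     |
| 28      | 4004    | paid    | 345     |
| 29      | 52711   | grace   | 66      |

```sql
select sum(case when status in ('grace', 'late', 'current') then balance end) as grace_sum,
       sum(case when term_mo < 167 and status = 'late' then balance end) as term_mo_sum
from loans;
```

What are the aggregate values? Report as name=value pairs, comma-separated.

[grace_sum: status in ('grace', 'late', 'current')]
loan_id=20: ✓ → 42540
loan_id=21: ✗
loan_id=22: ✓ → 37890
loan_id=23: ✓ → 55561
loan_id=24: ✗
loan_id=25: ✗
loan_id=26: ✓ → 66593
loan_id=27: ✗
loan_id=28: ✗
loan_id=29: ✓ → 52711
grace_sum = 42540 + 37890 + 55561 + 66593 + 52711 = 255295
—
[term_mo_sum: term_mo < 167 and status = 'late']
loan_id=20: ✓ → 42540
loan_id=21: ✗
loan_id=22: ✓ → 37890
loan_id=23: ✓ → 55561
loan_id=24: ✗
loan_id=25: ✗
loan_id=26: ✗
loan_id=27: ✗
loan_id=28: ✗
loan_id=29: ✗
term_mo_sum = 42540 + 37890 + 55561 = 135991

grace_sum=255295, term_mo_sum=135991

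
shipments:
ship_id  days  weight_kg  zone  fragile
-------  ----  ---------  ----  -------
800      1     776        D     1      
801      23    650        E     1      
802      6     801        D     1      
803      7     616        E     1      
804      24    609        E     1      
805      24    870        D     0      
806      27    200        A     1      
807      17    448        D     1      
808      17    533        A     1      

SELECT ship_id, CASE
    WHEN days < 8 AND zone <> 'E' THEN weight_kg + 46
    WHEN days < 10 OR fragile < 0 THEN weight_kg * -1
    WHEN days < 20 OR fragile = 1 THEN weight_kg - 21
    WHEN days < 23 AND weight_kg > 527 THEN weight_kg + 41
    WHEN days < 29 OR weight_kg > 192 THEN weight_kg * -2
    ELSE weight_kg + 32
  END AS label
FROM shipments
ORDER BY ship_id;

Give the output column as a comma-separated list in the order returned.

822, 629, 847, -616, 588, -1740, 179, 427, 512

ship_id=800: days < 8 AND zone <> 'E' → 822
ship_id=801: days < 20 OR fragile = 1 → 629
ship_id=802: days < 8 AND zone <> 'E' → 847
ship_id=803: days < 10 OR fragile < 0 → -616
ship_id=804: days < 20 OR fragile = 1 → 588
ship_id=805: days < 29 OR weight_kg > 192 → -1740
ship_id=806: days < 20 OR fragile = 1 → 179
ship_id=807: days < 20 OR fragile = 1 → 427
ship_id=808: days < 20 OR fragile = 1 → 512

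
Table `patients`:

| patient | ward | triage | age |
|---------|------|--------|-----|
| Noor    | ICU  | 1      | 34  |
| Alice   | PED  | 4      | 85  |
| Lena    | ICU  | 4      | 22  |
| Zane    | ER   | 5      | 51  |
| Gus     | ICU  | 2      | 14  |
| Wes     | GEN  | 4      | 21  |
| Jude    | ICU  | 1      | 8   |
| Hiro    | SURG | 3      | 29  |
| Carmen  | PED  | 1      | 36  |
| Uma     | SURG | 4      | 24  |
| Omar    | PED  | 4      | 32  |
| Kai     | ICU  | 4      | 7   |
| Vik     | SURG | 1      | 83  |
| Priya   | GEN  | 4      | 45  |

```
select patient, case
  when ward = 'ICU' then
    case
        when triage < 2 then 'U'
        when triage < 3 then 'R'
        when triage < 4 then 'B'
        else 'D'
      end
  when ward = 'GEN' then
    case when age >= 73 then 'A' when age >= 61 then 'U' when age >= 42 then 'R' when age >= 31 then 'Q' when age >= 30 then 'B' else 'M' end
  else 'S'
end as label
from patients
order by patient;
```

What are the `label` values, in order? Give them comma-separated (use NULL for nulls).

S, S, R, S, U, D, D, U, S, R, S, S, M, S

patient=Alice: ward='PED' → outer ELSE → S
patient=Carmen: ward='PED' → outer ELSE → S
patient=Gus: ward='ICU' → inner[triage < 3] → R
patient=Hiro: ward='SURG' → outer ELSE → S
patient=Jude: ward='ICU' → inner[triage < 2] → U
patient=Kai: ward='ICU' → inner[ELSE] → D
patient=Lena: ward='ICU' → inner[ELSE] → D
patient=Noor: ward='ICU' → inner[triage < 2] → U
patient=Omar: ward='PED' → outer ELSE → S
patient=Priya: ward='GEN' → inner[age >= 42] → R
patient=Uma: ward='SURG' → outer ELSE → S
patient=Vik: ward='SURG' → outer ELSE → S
patient=Wes: ward='GEN' → inner[ELSE] → M
patient=Zane: ward='ER' → outer ELSE → S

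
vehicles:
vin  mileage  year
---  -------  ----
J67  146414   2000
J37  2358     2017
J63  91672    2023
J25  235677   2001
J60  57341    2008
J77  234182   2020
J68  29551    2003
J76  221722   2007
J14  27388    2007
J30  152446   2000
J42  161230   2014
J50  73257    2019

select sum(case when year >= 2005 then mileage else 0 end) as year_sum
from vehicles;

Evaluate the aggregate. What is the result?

869150

vin=J67: ✗
vin=J37: ✓ → 2358
vin=J63: ✓ → 91672
vin=J25: ✗
vin=J60: ✓ → 57341
vin=J77: ✓ → 234182
vin=J68: ✗
vin=J76: ✓ → 221722
vin=J14: ✓ → 27388
vin=J30: ✗
vin=J42: ✓ → 161230
vin=J50: ✓ → 73257
year_sum = 2358 + 91672 + 57341 + 234182 + 221722 + 27388 + 161230 + 73257 = 869150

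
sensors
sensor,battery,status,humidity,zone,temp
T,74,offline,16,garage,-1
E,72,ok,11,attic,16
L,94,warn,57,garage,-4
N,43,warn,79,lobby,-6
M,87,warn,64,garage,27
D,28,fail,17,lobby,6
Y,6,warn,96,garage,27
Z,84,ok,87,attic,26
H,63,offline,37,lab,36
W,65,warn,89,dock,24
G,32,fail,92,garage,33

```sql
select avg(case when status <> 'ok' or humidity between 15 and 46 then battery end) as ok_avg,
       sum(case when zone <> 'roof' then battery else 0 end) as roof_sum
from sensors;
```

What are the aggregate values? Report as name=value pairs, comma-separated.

[ok_avg: status <> 'ok' or humidity between 15 and 46]
sensor=T: ✓ → 74
sensor=E: ✗
sensor=L: ✓ → 94
sensor=N: ✓ → 43
sensor=M: ✓ → 87
sensor=D: ✓ → 28
sensor=Y: ✓ → 6
sensor=Z: ✗
sensor=H: ✓ → 63
sensor=W: ✓ → 65
sensor=G: ✓ → 32
ok_avg = (74 + 94 + 43 + 87 + 28 + 6 + 63 + 65 + 32) / 9 = 54.6666666667
—
[roof_sum: zone <> 'roof']
sensor=T: ✓ → 74
sensor=E: ✓ → 72
sensor=L: ✓ → 94
sensor=N: ✓ → 43
sensor=M: ✓ → 87
sensor=D: ✓ → 28
sensor=Y: ✓ → 6
sensor=Z: ✓ → 84
sensor=H: ✓ → 63
sensor=W: ✓ → 65
sensor=G: ✓ → 32
roof_sum = 74 + 72 + 94 + 43 + 87 + 28 + 6 + 84 + 63 + 65 + 32 = 648

ok_avg=54.6666666667, roof_sum=648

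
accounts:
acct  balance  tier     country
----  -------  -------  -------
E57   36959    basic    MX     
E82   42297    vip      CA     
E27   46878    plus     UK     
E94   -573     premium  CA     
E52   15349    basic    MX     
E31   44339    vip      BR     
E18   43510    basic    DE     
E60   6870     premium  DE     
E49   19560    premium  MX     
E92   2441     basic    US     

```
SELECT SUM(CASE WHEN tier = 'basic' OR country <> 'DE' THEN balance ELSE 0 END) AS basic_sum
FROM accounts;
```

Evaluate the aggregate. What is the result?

250760

acct=E57: ✓ → 36959
acct=E82: ✓ → 42297
acct=E27: ✓ → 46878
acct=E94: ✓ → -573
acct=E52: ✓ → 15349
acct=E31: ✓ → 44339
acct=E18: ✓ → 43510
acct=E60: ✗
acct=E49: ✓ → 19560
acct=E92: ✓ → 2441
basic_sum = 36959 + 42297 + 46878 + -573 + 15349 + 44339 + 43510 + 19560 + 2441 = 250760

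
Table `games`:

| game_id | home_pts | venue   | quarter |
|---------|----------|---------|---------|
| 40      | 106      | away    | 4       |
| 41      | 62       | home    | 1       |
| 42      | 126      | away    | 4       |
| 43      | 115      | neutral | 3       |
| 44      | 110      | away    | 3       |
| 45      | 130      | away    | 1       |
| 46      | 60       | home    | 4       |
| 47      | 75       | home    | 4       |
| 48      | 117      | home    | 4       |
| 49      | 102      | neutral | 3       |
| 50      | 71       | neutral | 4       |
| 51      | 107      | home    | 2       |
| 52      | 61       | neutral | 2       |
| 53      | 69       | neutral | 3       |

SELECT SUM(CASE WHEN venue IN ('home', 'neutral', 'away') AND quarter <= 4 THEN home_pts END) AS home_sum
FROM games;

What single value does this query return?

1311

game_id=40: ✓ → 106
game_id=41: ✓ → 62
game_id=42: ✓ → 126
game_id=43: ✓ → 115
game_id=44: ✓ → 110
game_id=45: ✓ → 130
game_id=46: ✓ → 60
game_id=47: ✓ → 75
game_id=48: ✓ → 117
game_id=49: ✓ → 102
game_id=50: ✓ → 71
game_id=51: ✓ → 107
game_id=52: ✓ → 61
game_id=53: ✓ → 69
home_sum = 106 + 62 + 126 + 115 + 110 + 130 + 60 + 75 + 117 + 102 + 71 + 107 + 61 + 69 = 1311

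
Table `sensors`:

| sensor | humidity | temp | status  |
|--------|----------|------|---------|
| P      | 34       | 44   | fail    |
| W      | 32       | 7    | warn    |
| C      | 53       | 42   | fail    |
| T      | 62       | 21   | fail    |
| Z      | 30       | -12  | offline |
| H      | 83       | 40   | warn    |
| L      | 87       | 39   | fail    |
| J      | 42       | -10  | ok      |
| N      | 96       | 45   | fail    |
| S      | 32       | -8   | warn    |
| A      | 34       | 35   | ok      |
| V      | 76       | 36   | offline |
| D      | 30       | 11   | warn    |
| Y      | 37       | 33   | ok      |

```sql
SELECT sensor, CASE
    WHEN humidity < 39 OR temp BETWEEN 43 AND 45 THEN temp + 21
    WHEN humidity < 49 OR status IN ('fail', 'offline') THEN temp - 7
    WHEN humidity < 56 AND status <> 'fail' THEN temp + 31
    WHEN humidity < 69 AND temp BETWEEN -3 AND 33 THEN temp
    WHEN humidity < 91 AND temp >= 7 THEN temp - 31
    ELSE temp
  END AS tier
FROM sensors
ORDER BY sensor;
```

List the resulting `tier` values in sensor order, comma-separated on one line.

sensor=A: humidity < 39 OR temp BETWEEN 43 AND 45 → 56
sensor=C: humidity < 49 OR status IN ('fail', 'offline') → 35
sensor=D: humidity < 39 OR temp BETWEEN 43 AND 45 → 32
sensor=H: humidity < 91 AND temp >= 7 → 9
sensor=J: humidity < 49 OR status IN ('fail', 'offline') → -17
sensor=L: humidity < 49 OR status IN ('fail', 'offline') → 32
sensor=N: humidity < 39 OR temp BETWEEN 43 AND 45 → 66
sensor=P: humidity < 39 OR temp BETWEEN 43 AND 45 → 65
sensor=S: humidity < 39 OR temp BETWEEN 43 AND 45 → 13
sensor=T: humidity < 49 OR status IN ('fail', 'offline') → 14
sensor=V: humidity < 49 OR status IN ('fail', 'offline') → 29
sensor=W: humidity < 39 OR temp BETWEEN 43 AND 45 → 28
sensor=Y: humidity < 39 OR temp BETWEEN 43 AND 45 → 54
sensor=Z: humidity < 39 OR temp BETWEEN 43 AND 45 → 9

56, 35, 32, 9, -17, 32, 66, 65, 13, 14, 29, 28, 54, 9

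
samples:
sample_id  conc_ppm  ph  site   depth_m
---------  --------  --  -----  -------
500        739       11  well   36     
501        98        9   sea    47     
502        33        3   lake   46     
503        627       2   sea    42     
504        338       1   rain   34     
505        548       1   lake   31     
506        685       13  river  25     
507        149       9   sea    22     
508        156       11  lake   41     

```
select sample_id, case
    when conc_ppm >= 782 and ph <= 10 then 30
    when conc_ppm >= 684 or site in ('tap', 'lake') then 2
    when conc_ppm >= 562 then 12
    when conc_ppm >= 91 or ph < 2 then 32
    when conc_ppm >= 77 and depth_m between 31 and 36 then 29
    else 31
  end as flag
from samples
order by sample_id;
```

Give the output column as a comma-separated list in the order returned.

sample_id=500: conc_ppm >= 684 or site in ('tap', 'lake') → 2
sample_id=501: conc_ppm >= 91 or ph < 2 → 32
sample_id=502: conc_ppm >= 684 or site in ('tap', 'lake') → 2
sample_id=503: conc_ppm >= 562 → 12
sample_id=504: conc_ppm >= 91 or ph < 2 → 32
sample_id=505: conc_ppm >= 684 or site in ('tap', 'lake') → 2
sample_id=506: conc_ppm >= 684 or site in ('tap', 'lake') → 2
sample_id=507: conc_ppm >= 91 or ph < 2 → 32
sample_id=508: conc_ppm >= 684 or site in ('tap', 'lake') → 2

2, 32, 2, 12, 32, 2, 2, 32, 2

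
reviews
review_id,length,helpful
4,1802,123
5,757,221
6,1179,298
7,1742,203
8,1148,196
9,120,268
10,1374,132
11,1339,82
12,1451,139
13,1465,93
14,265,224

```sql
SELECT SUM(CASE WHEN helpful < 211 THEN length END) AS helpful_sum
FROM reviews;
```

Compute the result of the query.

10321

review_id=4: ✓ → 1802
review_id=5: ✗
review_id=6: ✗
review_id=7: ✓ → 1742
review_id=8: ✓ → 1148
review_id=9: ✗
review_id=10: ✓ → 1374
review_id=11: ✓ → 1339
review_id=12: ✓ → 1451
review_id=13: ✓ → 1465
review_id=14: ✗
helpful_sum = 1802 + 1742 + 1148 + 1374 + 1339 + 1451 + 1465 = 10321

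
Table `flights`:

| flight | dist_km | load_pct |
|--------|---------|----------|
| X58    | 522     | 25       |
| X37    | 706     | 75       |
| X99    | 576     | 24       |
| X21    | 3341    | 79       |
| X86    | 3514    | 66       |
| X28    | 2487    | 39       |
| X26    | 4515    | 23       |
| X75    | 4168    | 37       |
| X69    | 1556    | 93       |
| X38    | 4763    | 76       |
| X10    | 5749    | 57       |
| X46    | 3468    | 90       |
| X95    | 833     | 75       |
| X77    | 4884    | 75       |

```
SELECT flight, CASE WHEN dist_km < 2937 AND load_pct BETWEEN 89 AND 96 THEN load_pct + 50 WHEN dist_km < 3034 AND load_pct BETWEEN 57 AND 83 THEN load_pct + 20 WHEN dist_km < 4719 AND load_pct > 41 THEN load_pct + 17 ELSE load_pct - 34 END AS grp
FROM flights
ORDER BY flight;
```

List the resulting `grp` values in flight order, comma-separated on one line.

flight=X10: ELSE → 23
flight=X21: dist_km < 4719 AND load_pct > 41 → 96
flight=X26: ELSE → -11
flight=X28: ELSE → 5
flight=X37: dist_km < 3034 AND load_pct BETWEEN 57 AND 83 → 95
flight=X38: ELSE → 42
flight=X46: dist_km < 4719 AND load_pct > 41 → 107
flight=X58: ELSE → -9
flight=X69: dist_km < 2937 AND load_pct BETWEEN 89 AND 96 → 143
flight=X75: ELSE → 3
flight=X77: ELSE → 41
flight=X86: dist_km < 4719 AND load_pct > 41 → 83
flight=X95: dist_km < 3034 AND load_pct BETWEEN 57 AND 83 → 95
flight=X99: ELSE → -10

23, 96, -11, 5, 95, 42, 107, -9, 143, 3, 41, 83, 95, -10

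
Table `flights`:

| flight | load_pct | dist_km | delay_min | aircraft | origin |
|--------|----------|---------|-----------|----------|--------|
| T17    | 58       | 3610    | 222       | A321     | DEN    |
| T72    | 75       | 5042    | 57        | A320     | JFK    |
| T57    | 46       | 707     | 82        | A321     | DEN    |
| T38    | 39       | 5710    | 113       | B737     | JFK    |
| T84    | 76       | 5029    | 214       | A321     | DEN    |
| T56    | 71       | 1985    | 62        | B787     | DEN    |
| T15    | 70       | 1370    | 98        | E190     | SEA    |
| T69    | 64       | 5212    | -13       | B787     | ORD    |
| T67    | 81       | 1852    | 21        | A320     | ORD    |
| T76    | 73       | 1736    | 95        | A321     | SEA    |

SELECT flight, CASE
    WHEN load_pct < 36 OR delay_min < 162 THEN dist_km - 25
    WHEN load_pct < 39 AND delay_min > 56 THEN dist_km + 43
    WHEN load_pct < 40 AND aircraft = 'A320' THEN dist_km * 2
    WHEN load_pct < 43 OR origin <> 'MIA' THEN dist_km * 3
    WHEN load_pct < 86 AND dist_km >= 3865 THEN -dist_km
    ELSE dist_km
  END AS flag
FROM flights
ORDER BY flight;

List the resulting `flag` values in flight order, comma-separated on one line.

1345, 10830, 5685, 1960, 682, 1827, 5187, 5017, 1711, 15087

flight=T15: load_pct < 36 OR delay_min < 162 → 1345
flight=T17: load_pct < 43 OR origin <> 'MIA' → 10830
flight=T38: load_pct < 36 OR delay_min < 162 → 5685
flight=T56: load_pct < 36 OR delay_min < 162 → 1960
flight=T57: load_pct < 36 OR delay_min < 162 → 682
flight=T67: load_pct < 36 OR delay_min < 162 → 1827
flight=T69: load_pct < 36 OR delay_min < 162 → 5187
flight=T72: load_pct < 36 OR delay_min < 162 → 5017
flight=T76: load_pct < 36 OR delay_min < 162 → 1711
flight=T84: load_pct < 43 OR origin <> 'MIA' → 15087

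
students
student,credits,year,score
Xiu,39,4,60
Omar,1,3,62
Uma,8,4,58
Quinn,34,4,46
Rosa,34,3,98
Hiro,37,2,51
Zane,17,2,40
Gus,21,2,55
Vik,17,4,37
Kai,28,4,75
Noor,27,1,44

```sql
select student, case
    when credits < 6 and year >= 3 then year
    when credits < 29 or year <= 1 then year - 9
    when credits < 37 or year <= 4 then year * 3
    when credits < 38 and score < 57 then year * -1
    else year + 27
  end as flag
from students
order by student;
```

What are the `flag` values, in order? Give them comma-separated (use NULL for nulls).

-7, 6, -5, -8, 3, 12, 9, -5, -5, 12, -7

student=Gus: credits < 29 or year <= 1 → -7
student=Hiro: credits < 37 or year <= 4 → 6
student=Kai: credits < 29 or year <= 1 → -5
student=Noor: credits < 29 or year <= 1 → -8
student=Omar: credits < 6 and year >= 3 → 3
student=Quinn: credits < 37 or year <= 4 → 12
student=Rosa: credits < 37 or year <= 4 → 9
student=Uma: credits < 29 or year <= 1 → -5
student=Vik: credits < 29 or year <= 1 → -5
student=Xiu: credits < 37 or year <= 4 → 12
student=Zane: credits < 29 or year <= 1 → -7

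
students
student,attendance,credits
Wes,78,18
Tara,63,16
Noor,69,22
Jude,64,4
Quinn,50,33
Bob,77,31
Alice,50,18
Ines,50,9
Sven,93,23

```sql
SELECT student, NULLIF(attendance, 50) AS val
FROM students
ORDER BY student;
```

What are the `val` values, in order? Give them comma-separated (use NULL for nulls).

student=Alice: attendance=50 vs 50: equal → NULL
student=Bob: attendance=77 vs 50: differ → 77
student=Ines: attendance=50 vs 50: equal → NULL
student=Jude: attendance=64 vs 50: differ → 64
student=Noor: attendance=69 vs 50: differ → 69
student=Quinn: attendance=50 vs 50: equal → NULL
student=Sven: attendance=93 vs 50: differ → 93
student=Tara: attendance=63 vs 50: differ → 63
student=Wes: attendance=78 vs 50: differ → 78

NULL, 77, NULL, 64, 69, NULL, 93, 63, 78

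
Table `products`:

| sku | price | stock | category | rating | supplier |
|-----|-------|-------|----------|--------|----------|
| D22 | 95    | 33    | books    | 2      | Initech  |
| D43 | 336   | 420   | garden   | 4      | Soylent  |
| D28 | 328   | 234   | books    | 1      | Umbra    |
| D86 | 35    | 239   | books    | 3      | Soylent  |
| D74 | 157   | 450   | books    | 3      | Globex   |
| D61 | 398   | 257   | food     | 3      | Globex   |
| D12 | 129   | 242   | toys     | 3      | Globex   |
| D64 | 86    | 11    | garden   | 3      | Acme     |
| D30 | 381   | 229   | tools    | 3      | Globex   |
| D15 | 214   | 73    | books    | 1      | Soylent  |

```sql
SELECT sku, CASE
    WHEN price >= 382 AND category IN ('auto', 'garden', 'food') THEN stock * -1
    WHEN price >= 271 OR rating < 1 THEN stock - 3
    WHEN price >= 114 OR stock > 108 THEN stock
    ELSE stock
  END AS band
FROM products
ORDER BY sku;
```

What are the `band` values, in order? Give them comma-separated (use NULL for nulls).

sku=D12: price >= 114 OR stock > 108 → 242
sku=D15: price >= 114 OR stock > 108 → 73
sku=D22: ELSE → 33
sku=D28: price >= 271 OR rating < 1 → 231
sku=D30: price >= 271 OR rating < 1 → 226
sku=D43: price >= 271 OR rating < 1 → 417
sku=D61: price >= 382 AND category IN ('auto', 'garden', 'food') → -257
sku=D64: ELSE → 11
sku=D74: price >= 114 OR stock > 108 → 450
sku=D86: price >= 114 OR stock > 108 → 239

242, 73, 33, 231, 226, 417, -257, 11, 450, 239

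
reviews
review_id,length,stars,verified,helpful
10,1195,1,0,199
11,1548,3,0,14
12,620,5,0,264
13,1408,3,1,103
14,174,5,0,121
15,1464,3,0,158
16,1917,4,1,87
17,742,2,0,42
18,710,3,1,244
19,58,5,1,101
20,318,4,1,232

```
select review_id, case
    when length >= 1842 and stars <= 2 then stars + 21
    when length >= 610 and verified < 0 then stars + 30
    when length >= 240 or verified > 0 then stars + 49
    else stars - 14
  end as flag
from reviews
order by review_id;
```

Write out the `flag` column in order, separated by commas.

50, 52, 54, 52, -9, 52, 53, 51, 52, 54, 53

review_id=10: length >= 240 or verified > 0 → 50
review_id=11: length >= 240 or verified > 0 → 52
review_id=12: length >= 240 or verified > 0 → 54
review_id=13: length >= 240 or verified > 0 → 52
review_id=14: ELSE → -9
review_id=15: length >= 240 or verified > 0 → 52
review_id=16: length >= 240 or verified > 0 → 53
review_id=17: length >= 240 or verified > 0 → 51
review_id=18: length >= 240 or verified > 0 → 52
review_id=19: length >= 240 or verified > 0 → 54
review_id=20: length >= 240 or verified > 0 → 53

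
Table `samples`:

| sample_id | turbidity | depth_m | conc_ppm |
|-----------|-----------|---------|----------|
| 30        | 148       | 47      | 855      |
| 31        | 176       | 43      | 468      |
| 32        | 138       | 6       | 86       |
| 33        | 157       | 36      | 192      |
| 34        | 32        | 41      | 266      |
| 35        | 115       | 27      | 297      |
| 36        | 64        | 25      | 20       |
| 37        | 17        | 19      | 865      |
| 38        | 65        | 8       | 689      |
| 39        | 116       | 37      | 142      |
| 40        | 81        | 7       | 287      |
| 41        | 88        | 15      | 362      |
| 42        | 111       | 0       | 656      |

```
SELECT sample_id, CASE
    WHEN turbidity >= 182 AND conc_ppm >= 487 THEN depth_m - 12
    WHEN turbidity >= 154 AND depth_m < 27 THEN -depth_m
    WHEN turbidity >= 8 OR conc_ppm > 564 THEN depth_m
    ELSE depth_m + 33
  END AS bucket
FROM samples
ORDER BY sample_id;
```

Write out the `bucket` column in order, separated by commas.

47, 43, 6, 36, 41, 27, 25, 19, 8, 37, 7, 15, 0

sample_id=30: turbidity >= 8 OR conc_ppm > 564 → 47
sample_id=31: turbidity >= 8 OR conc_ppm > 564 → 43
sample_id=32: turbidity >= 8 OR conc_ppm > 564 → 6
sample_id=33: turbidity >= 8 OR conc_ppm > 564 → 36
sample_id=34: turbidity >= 8 OR conc_ppm > 564 → 41
sample_id=35: turbidity >= 8 OR conc_ppm > 564 → 27
sample_id=36: turbidity >= 8 OR conc_ppm > 564 → 25
sample_id=37: turbidity >= 8 OR conc_ppm > 564 → 19
sample_id=38: turbidity >= 8 OR conc_ppm > 564 → 8
sample_id=39: turbidity >= 8 OR conc_ppm > 564 → 37
sample_id=40: turbidity >= 8 OR conc_ppm > 564 → 7
sample_id=41: turbidity >= 8 OR conc_ppm > 564 → 15
sample_id=42: turbidity >= 8 OR conc_ppm > 564 → 0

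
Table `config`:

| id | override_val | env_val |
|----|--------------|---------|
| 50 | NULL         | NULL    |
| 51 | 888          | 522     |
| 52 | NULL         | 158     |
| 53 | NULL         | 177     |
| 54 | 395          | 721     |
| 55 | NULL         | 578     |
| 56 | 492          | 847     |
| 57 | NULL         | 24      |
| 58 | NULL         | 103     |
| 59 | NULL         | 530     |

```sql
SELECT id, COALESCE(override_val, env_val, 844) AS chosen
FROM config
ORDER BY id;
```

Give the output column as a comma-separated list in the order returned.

844, 888, 158, 177, 395, 578, 492, 24, 103, 530

id=50: override_val=NULL, env_val=NULL, → literal 844 → 844
id=51: override_val=888 → 888
id=52: override_val=NULL, env_val=158 → 158
id=53: override_val=NULL, env_val=177 → 177
id=54: override_val=395 → 395
id=55: override_val=NULL, env_val=578 → 578
id=56: override_val=492 → 492
id=57: override_val=NULL, env_val=24 → 24
id=58: override_val=NULL, env_val=103 → 103
id=59: override_val=NULL, env_val=530 → 530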